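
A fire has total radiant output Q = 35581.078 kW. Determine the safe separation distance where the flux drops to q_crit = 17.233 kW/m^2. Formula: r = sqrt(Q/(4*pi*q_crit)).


4*pi*q_crit = 216.56
Q/(4*pi*q_crit) = 164.30
r = sqrt(164.30) = 12.818 m

12.818 m


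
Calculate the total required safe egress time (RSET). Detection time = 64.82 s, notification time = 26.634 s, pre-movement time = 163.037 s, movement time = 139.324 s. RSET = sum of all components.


Total = 64.82 + 26.634 + 163.037 + 139.324 = 393.815 s

393.815 s


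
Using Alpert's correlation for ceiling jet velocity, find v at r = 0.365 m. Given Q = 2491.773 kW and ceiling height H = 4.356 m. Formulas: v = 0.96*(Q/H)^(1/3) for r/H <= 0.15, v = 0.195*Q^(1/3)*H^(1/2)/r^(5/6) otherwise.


r/H = 0.365 / 4.356 = 0.083792
r/H <= 0.15, so v = 0.96*(Q/H)^(1/3)
Q/H = 572.03
(Q/H)^(1/3) = 8.3012
v = 0.96 * 8.3012 = 7.9691 m/s

7.9691 m/s


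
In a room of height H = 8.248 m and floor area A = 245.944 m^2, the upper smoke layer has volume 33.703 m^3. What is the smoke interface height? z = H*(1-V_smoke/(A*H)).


V/(A*H) = 0.016614
1 - 0.016614 = 0.98339
z = 8.248 * 0.98339 = 8.1110 m

8.1110 m


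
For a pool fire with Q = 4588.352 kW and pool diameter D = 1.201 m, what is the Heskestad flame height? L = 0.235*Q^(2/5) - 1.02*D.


Q^(2/5) = 29.152
0.235 * Q^(2/5) = 6.8506
1.02 * D = 1.2250
L = 5.6256 m

5.6256 m


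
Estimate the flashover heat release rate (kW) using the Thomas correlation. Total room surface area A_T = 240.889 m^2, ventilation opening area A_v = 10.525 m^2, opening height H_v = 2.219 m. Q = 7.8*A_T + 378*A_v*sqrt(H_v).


7.8*A_T = 1878.9
sqrt(H_v) = 1.4896
378*A_v*sqrt(H_v) = 5926.4
Q = 1878.9 + 5926.4 = 7805.4 kW

7805.4 kW


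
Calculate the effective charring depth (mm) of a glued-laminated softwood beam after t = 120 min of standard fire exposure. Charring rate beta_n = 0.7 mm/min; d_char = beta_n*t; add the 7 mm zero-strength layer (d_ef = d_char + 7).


d_char = 0.7 * 120 = 84 mm
d_ef = 84 + 1.0*7 = 91 mm

91 mm


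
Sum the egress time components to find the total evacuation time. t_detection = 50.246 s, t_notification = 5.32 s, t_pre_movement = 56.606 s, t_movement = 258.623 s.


Total = 50.246 + 5.32 + 56.606 + 258.623 = 370.795 s

370.795 s


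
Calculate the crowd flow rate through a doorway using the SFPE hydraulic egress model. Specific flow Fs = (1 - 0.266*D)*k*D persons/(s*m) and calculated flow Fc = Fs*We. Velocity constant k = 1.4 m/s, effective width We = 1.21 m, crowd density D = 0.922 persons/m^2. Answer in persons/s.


1 - 0.266*D = 1 - 0.266*0.922 = 0.75475
Fs = 0.75475 * 1.4 * 0.922 = 0.97423 persons/(s*m)
Fc = 0.97423 * 1.21 = 1.1788 persons/s

1.1788 persons/s


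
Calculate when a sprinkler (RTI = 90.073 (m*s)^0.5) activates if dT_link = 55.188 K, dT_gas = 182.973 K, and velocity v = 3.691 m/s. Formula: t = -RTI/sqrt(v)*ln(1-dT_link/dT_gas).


dT_link/dT_gas = 0.30162
ln(1 - 0.30162) = -0.35899
t = -90.073 / sqrt(3.691) * -0.35899 = 16.831 s

16.831 s


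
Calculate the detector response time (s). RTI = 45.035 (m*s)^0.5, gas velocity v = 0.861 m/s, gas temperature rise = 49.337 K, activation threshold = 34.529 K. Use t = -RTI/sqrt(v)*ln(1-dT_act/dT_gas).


dT_act/dT_gas = 0.69986
ln(1 - 0.69986) = -1.2035
t = -45.035 / sqrt(0.861) * -1.2035 = 58.411 s

58.411 s


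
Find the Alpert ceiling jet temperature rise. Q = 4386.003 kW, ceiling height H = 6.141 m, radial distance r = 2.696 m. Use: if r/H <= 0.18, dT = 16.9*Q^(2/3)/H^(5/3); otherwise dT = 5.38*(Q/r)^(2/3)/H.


r/H = 2.696 / 6.141 = 0.43902
r/H > 0.18, so dT = 5.38*(Q/r)^(2/3)/H
Q/r = 1626.9
(Q/r)^(2/3) = 138.32
dT = 5.38 * 138.32 / 6.141 = 121.18 K

121.18 K


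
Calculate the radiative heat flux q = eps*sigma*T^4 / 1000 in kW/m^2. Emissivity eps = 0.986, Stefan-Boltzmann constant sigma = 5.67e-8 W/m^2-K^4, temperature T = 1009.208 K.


T^4 = 1.0373e+12
q = 0.986 * 5.67e-8 * 1.0373e+12 / 1000 = 57.994 kW/m^2

57.994 kW/m^2


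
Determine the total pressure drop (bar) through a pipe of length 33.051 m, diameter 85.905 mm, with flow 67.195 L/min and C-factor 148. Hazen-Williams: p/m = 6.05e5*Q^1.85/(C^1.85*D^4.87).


Q^1.85 = 2402.0
C^1.85 = 10351
D^4.87 = 2.6222e+09
p/m = 5.3540e-05 bar/m
p_total = 5.3540e-05 * 33.051 = 0.0017695 bar

0.0017695 bar


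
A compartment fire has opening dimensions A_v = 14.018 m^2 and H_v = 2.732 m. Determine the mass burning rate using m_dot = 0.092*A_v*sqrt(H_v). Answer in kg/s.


sqrt(H_v) = 1.6529
m_dot = 0.092 * 14.018 * 1.6529 = 2.1316 kg/s

2.1316 kg/s


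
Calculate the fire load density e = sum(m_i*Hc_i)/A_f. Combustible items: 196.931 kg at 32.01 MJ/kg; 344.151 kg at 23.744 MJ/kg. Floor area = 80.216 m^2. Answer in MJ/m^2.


Total energy = 196.931*32.01 + 344.151*23.744
= 6303.761 + 8171.521
= 14475.28 MJ
e = 14475.28 / 80.216 = 180.45 MJ/m^2

180.45 MJ/m^2


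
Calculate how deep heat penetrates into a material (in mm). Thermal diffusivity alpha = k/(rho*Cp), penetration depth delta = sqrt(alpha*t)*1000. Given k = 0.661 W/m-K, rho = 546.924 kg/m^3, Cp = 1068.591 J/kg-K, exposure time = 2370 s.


alpha = 0.661 / (546.924 * 1068.591) = 1.1310e-06 m^2/s
alpha * t = 0.0026805
delta = sqrt(0.0026805) * 1000 = 51.773 mm

51.773 mm


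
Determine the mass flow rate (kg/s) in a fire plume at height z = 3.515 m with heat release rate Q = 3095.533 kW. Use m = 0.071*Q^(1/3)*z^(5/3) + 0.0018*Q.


Q^(1/3) = 14.574
z^(5/3) = 8.1260
First term = 0.071 * 14.574 * 8.1260 = 8.4084
Second term = 0.0018 * 3095.533 = 5.5720
m = 13.980 kg/s

13.980 kg/s


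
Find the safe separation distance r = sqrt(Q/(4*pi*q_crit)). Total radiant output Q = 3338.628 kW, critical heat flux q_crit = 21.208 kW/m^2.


4*pi*q_crit = 266.51
Q/(4*pi*q_crit) = 12.527
r = sqrt(12.527) = 3.5394 m

3.5394 m


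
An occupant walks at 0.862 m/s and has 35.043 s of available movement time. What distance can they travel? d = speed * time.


d = 0.862 * 35.043 = 30.207 m

30.207 m


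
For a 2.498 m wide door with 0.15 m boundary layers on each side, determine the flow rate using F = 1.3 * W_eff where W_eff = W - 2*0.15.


W_eff = 2.498 - 0.30 = 2.198 m
F = 1.3 * 2.198 = 2.8574 persons/s

2.8574 persons/s


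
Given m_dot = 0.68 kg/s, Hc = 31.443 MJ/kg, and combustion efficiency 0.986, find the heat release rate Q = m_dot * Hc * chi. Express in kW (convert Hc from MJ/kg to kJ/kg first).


Hc = 31.443 MJ/kg = 31.443 * 1000 kJ/kg = 31443 kJ/kg
Q = 0.68 kg/s * 31443 kJ/kg * 0.986 = 21082 kW

21082 kW


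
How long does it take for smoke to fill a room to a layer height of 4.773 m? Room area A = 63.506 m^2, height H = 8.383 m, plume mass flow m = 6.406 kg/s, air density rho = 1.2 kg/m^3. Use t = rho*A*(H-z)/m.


H - z = 3.61 m
t = 1.2 * 63.506 * 3.61 / 6.406 = 42.945 s

42.945 s


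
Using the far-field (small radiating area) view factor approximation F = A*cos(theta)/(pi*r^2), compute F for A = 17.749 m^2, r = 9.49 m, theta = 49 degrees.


cos(49 deg) = 0.65606
pi*r^2 = 282.93
F = 17.749 * 0.65606 / 282.93 = 0.041156

0.041156


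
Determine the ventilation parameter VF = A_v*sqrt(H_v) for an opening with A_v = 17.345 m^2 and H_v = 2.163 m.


sqrt(H_v) = 1.4707
VF = 17.345 * 1.4707 = 25.510 m^(5/2)

25.510 m^(5/2)


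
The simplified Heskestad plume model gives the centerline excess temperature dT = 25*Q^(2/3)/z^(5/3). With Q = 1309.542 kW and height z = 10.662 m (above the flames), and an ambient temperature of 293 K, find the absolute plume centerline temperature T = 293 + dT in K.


Q^(2/3) = 119.70
z^(5/3) = 51.649
dT = 25 * 119.70 / 51.649 = 57.937 K
T = 293 + 57.937 = 350.94 K

350.94 K


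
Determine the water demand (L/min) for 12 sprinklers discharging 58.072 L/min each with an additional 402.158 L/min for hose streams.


Sprinkler demand = 12 * 58.072 = 696.864 L/min
Total = 696.864 + 402.158 = 1099.022 L/min

1099.022 L/min


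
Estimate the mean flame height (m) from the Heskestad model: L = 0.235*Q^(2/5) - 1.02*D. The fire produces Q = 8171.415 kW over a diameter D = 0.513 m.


Q^(2/5) = 36.721
0.235 * Q^(2/5) = 8.6295
1.02 * D = 0.52326
L = 8.1063 m

8.1063 m


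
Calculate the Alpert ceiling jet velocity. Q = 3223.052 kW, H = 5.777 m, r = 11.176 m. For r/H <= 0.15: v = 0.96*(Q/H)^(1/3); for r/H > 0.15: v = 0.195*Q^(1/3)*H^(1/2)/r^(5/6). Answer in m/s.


r/H = 11.176 / 5.777 = 1.9346
r/H > 0.15, so v = 0.195*Q^(1/3)*H^(1/2)/r^(5/6)
Q^(1/3) = 14.771
H^(1/2) = 2.4035
r^(5/6) = 7.4743
v = 0.195 * 14.771 * 2.4035 / 7.4743 = 0.92627 m/s

0.92627 m/s


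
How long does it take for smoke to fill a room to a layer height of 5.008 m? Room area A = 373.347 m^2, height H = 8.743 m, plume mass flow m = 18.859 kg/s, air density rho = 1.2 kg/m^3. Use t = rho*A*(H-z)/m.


H - z = 3.735 m
t = 1.2 * 373.347 * 3.735 / 18.859 = 88.729 s

88.729 s


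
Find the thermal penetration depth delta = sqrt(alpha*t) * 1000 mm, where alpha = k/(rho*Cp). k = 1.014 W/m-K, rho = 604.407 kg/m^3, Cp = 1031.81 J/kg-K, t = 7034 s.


alpha = 1.014 / (604.407 * 1031.81) = 1.6260e-06 m^2/s
alpha * t = 0.011437
delta = sqrt(0.011437) * 1000 = 106.94 mm

106.94 mm


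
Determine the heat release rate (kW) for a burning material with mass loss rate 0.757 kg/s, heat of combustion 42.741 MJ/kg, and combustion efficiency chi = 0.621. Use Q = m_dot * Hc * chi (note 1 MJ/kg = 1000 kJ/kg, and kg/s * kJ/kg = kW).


Hc = 42.741 MJ/kg = 42.741 * 1000 kJ/kg = 42741 kJ/kg
Q = 0.757 kg/s * 42741 kJ/kg * 0.621 = 20092 kW

20092 kW


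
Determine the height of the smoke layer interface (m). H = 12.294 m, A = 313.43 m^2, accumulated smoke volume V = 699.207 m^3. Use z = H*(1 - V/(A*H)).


V/(A*H) = 0.18146
1 - 0.18146 = 0.81854
z = 12.294 * 0.81854 = 10.063 m

10.063 m


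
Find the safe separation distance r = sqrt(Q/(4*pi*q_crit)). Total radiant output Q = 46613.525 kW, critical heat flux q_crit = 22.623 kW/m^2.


4*pi*q_crit = 284.29
Q/(4*pi*q_crit) = 163.97
r = sqrt(163.97) = 12.805 m

12.805 m


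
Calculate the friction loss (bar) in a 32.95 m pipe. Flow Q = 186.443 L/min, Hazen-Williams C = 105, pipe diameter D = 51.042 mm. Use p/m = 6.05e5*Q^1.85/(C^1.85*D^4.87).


Q^1.85 = 15868
C^1.85 = 5485.3
D^4.87 = 2.0778e+08
p/m = 0.0084228 bar/m
p_total = 0.0084228 * 32.95 = 0.27753 bar

0.27753 bar


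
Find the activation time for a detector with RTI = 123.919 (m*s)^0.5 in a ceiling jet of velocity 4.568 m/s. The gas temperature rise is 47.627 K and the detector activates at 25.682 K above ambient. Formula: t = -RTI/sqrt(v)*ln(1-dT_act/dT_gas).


dT_act/dT_gas = 0.53923
ln(1 - 0.53923) = -0.77486
t = -123.919 / sqrt(4.568) * -0.77486 = 44.926 s

44.926 s


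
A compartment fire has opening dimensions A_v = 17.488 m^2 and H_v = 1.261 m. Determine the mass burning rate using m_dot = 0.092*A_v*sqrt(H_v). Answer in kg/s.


sqrt(H_v) = 1.1229
m_dot = 0.092 * 17.488 * 1.1229 = 1.8067 kg/s

1.8067 kg/s


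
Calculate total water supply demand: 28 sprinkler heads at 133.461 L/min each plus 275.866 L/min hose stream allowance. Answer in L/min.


Sprinkler demand = 28 * 133.461 = 3736.908 L/min
Total = 3736.908 + 275.866 = 4012.774 L/min

4012.774 L/min


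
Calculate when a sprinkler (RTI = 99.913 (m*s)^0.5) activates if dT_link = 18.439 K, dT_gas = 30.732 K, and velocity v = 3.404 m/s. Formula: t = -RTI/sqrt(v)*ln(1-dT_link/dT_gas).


dT_link/dT_gas = 0.59999
ln(1 - 0.59999) = -0.91627
t = -99.913 / sqrt(3.404) * -0.91627 = 49.620 s

49.620 s


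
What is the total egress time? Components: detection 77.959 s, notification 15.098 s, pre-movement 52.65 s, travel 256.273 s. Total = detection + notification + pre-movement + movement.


Total = 77.959 + 15.098 + 52.65 + 256.273 = 401.98 s

401.98 s


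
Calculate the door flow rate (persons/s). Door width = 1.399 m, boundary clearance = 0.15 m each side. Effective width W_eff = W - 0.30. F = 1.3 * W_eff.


W_eff = 1.399 - 0.30 = 1.099 m
F = 1.3 * 1.099 = 1.4287 persons/s

1.4287 persons/s


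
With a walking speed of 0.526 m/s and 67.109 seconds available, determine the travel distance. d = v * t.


d = 0.526 * 67.109 = 35.299 m

35.299 m


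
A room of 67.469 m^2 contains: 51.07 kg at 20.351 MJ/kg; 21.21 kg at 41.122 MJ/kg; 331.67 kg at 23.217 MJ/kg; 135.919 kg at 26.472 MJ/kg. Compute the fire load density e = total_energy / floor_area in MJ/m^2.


Total energy = 51.07*20.351 + 21.21*41.122 + 331.67*23.217 + 135.919*26.472
= 1039.326 + 872.1976 + 7700.382 + 3598.048
= 13209.95 MJ
e = 13209.95 / 67.469 = 195.79 MJ/m^2

195.79 MJ/m^2


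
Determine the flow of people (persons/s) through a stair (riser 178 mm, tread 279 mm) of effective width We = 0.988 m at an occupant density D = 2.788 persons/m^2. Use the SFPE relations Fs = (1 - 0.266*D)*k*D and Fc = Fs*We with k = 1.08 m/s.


1 - 0.266*D = 1 - 0.266*2.788 = 0.25839
Fs = 0.25839 * 1.08 * 2.788 = 0.77803 persons/(s*m)
Fc = 0.77803 * 0.988 = 0.76869 persons/s

0.76869 persons/s


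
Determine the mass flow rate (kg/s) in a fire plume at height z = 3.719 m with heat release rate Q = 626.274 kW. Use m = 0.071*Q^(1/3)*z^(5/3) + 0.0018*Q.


Q^(1/3) = 8.5557
z^(5/3) = 8.9271
First term = 0.071 * 8.5557 * 8.9271 = 5.4228
Second term = 0.0018 * 626.274 = 1.1273
m = 6.5501 kg/s

6.5501 kg/s


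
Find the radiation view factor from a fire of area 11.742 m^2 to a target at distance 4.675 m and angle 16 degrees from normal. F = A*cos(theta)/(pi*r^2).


cos(16 deg) = 0.96126
pi*r^2 = 68.661
F = 11.742 * 0.96126 / 68.661 = 0.16439

0.16439


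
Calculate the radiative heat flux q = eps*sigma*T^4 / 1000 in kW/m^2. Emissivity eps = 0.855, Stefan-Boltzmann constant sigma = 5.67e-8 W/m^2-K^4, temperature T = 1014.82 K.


T^4 = 1.0606e+12
q = 0.855 * 5.67e-8 * 1.0606e+12 / 1000 = 51.417 kW/m^2

51.417 kW/m^2


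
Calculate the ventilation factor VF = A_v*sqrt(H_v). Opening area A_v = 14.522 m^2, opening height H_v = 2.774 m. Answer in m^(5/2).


sqrt(H_v) = 1.6655
VF = 14.522 * 1.6655 = 24.187 m^(5/2)

24.187 m^(5/2)


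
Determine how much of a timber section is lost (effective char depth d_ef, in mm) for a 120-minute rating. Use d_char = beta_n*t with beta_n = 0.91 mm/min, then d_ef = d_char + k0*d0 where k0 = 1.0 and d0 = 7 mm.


d_char = 0.91 * 120 = 109.2 mm
d_ef = 109.2 + 1.0*7 = 116.2 mm

116.2 mm


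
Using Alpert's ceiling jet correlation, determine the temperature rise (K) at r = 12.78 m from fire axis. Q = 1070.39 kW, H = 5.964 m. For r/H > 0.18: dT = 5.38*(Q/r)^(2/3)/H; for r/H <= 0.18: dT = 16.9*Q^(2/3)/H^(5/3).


r/H = 12.78 / 5.964 = 2.1429
r/H > 0.18, so dT = 5.38*(Q/r)^(2/3)/H
Q/r = 83.755
(Q/r)^(2/3) = 19.143
dT = 5.38 * 19.143 / 5.964 = 17.268 K

17.268 K


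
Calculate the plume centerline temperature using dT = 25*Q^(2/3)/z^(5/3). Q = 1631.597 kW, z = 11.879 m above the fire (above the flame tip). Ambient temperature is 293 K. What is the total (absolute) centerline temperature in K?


Q^(2/3) = 138.59
z^(5/3) = 61.844
dT = 25 * 138.59 / 61.844 = 56.025 K
T = 293 + 56.025 = 349.03 K

349.03 K


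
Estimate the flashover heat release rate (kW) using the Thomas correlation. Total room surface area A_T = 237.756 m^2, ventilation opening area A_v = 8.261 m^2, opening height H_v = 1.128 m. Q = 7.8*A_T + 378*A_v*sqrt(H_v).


7.8*A_T = 1854.5
sqrt(H_v) = 1.0621
378*A_v*sqrt(H_v) = 3316.5
Q = 1854.5 + 3316.5 = 5171.0 kW

5171.0 kW


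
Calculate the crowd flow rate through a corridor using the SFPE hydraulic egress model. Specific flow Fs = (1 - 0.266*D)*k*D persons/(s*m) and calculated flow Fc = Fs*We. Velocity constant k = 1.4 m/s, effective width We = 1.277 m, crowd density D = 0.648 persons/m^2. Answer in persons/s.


1 - 0.266*D = 1 - 0.266*0.648 = 0.82763
Fs = 0.82763 * 1.4 * 0.648 = 0.75083 persons/(s*m)
Fc = 0.75083 * 1.277 = 0.95881 persons/s

0.95881 persons/s


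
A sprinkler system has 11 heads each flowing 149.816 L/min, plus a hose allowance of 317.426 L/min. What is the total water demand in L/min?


Sprinkler demand = 11 * 149.816 = 1647.976 L/min
Total = 1647.976 + 317.426 = 1965.402 L/min

1965.402 L/min


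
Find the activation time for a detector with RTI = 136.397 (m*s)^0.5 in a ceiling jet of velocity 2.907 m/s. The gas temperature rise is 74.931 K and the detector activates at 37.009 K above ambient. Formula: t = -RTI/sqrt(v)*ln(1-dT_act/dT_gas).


dT_act/dT_gas = 0.49391
ln(1 - 0.49391) = -0.68104
t = -136.397 / sqrt(2.907) * -0.68104 = 54.482 s

54.482 s


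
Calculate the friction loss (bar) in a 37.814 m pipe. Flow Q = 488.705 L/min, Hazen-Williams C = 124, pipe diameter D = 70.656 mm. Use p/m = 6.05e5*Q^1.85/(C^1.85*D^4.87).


Q^1.85 = 94349
C^1.85 = 7461.6
D^4.87 = 1.0124e+09
p/m = 0.0075562 bar/m
p_total = 0.0075562 * 37.814 = 0.28573 bar

0.28573 bar


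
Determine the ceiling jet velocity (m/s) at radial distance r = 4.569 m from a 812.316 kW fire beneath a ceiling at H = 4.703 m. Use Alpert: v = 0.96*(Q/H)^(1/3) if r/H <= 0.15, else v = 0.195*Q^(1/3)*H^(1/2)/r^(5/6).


r/H = 4.569 / 4.703 = 0.97151
r/H > 0.15, so v = 0.195*Q^(1/3)*H^(1/2)/r^(5/6)
Q^(1/3) = 9.3306
H^(1/2) = 2.1686
r^(5/6) = 3.5469
v = 0.195 * 9.3306 * 2.1686 / 3.5469 = 1.1124 m/s

1.1124 m/s


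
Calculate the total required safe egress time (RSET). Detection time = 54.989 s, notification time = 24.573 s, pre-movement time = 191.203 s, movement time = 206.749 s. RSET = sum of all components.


Total = 54.989 + 24.573 + 191.203 + 206.749 = 477.514 s

477.514 s


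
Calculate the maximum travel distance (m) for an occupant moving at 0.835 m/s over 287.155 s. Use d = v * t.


d = 0.835 * 287.155 = 239.77 m

239.77 m


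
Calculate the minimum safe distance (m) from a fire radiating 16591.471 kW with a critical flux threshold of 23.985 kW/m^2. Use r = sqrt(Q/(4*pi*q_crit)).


4*pi*q_crit = 301.40
Q/(4*pi*q_crit) = 55.047
r = sqrt(55.047) = 7.4194 m

7.4194 m


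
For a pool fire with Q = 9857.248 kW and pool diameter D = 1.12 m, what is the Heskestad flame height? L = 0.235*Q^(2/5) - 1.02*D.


Q^(2/5) = 39.582
0.235 * Q^(2/5) = 9.3019
1.02 * D = 1.1424
L = 8.1595 m

8.1595 m


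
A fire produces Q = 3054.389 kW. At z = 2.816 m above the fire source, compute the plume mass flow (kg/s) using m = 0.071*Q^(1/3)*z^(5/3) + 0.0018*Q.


Q^(1/3) = 14.509
z^(5/3) = 5.6155
First term = 0.071 * 14.509 * 5.6155 = 5.7848
Second term = 0.0018 * 3054.389 = 5.4979
m = 11.283 kg/s

11.283 kg/s


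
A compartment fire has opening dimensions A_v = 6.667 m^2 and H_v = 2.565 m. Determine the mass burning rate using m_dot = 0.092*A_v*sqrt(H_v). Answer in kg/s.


sqrt(H_v) = 1.6016
m_dot = 0.092 * 6.667 * 1.6016 = 0.98234 kg/s

0.98234 kg/s


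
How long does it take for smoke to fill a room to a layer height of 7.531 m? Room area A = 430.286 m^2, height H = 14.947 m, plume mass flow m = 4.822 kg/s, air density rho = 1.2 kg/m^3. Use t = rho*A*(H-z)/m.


H - z = 7.416 m
t = 1.2 * 430.286 * 7.416 / 4.822 = 794.11 s

794.11 s


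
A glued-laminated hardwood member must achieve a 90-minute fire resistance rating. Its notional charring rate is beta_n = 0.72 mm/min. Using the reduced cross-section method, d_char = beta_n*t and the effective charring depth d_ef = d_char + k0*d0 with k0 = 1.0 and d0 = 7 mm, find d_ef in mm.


d_char = 0.72 * 90 = 64.8 mm
d_ef = 64.8 + 1.0*7 = 71.8 mm

71.8 mm


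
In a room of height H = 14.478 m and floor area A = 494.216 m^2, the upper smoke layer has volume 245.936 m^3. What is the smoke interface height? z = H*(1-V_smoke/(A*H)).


V/(A*H) = 0.034371
1 - 0.034371 = 0.96563
z = 14.478 * 0.96563 = 13.980 m

13.980 m


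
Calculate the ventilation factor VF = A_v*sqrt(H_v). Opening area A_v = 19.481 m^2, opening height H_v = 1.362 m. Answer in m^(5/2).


sqrt(H_v) = 1.1670
VF = 19.481 * 1.1670 = 22.735 m^(5/2)

22.735 m^(5/2)


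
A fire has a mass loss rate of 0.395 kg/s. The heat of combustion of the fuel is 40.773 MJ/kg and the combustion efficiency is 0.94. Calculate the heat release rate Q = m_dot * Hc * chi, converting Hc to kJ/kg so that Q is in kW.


Hc = 40.773 MJ/kg = 40.773 * 1000 kJ/kg = 40773 kJ/kg
Q = 0.395 kg/s * 40773 kJ/kg * 0.94 = 15139 kW

15139 kW


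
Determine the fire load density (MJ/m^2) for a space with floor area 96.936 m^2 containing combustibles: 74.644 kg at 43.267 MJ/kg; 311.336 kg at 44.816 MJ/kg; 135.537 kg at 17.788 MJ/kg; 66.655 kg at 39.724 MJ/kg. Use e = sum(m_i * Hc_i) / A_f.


Total energy = 74.644*43.267 + 311.336*44.816 + 135.537*17.788 + 66.655*39.724
= 3229.622 + 13952.83 + 2410.932 + 2647.803
= 22241.19 MJ
e = 22241.19 / 96.936 = 229.44 MJ/m^2

229.44 MJ/m^2


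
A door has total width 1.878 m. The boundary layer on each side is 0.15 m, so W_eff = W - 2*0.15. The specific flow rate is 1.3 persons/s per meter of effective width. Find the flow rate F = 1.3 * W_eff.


W_eff = 1.878 - 0.30 = 1.578 m
F = 1.3 * 1.578 = 2.0514 persons/s

2.0514 persons/s


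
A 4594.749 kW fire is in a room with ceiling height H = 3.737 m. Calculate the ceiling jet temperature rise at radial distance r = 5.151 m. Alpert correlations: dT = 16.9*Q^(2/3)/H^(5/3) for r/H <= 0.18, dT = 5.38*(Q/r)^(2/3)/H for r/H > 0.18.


r/H = 5.151 / 3.737 = 1.3784
r/H > 0.18, so dT = 5.38*(Q/r)^(2/3)/H
Q/r = 892.01
(Q/r)^(2/3) = 92.665
dT = 5.38 * 92.665 / 3.737 = 133.41 K

133.41 K


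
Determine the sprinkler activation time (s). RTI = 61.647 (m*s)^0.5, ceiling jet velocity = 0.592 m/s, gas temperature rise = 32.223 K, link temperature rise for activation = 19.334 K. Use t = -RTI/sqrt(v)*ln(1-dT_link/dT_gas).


dT_link/dT_gas = 0.60001
ln(1 - 0.60001) = -0.91631
t = -61.647 / sqrt(0.592) * -0.91631 = 73.416 s

73.416 s


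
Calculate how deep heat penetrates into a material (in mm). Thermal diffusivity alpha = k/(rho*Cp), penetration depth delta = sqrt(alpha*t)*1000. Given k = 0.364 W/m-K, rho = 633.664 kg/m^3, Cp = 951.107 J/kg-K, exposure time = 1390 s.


alpha = 0.364 / (633.664 * 951.107) = 6.0397e-07 m^2/s
alpha * t = 0.00083951
delta = sqrt(0.00083951) * 1000 = 28.974 mm

28.974 mm


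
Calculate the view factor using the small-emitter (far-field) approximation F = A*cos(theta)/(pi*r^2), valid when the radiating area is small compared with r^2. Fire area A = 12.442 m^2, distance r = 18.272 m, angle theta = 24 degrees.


cos(24 deg) = 0.91355
pi*r^2 = 1048.9
F = 12.442 * 0.91355 / 1048.9 = 0.010837

0.010837


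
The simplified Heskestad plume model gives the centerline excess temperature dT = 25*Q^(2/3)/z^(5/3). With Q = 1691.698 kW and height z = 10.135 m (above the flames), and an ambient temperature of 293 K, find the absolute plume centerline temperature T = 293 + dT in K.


Q^(2/3) = 141.98
z^(5/3) = 47.465
dT = 25 * 141.98 / 47.465 = 74.779 K
T = 293 + 74.779 = 367.78 K

367.78 K


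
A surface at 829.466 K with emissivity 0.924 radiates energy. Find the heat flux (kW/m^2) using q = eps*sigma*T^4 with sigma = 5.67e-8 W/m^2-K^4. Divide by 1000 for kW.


T^4 = 4.7336e+11
q = 0.924 * 5.67e-8 * 4.7336e+11 / 1000 = 24.800 kW/m^2

24.800 kW/m^2


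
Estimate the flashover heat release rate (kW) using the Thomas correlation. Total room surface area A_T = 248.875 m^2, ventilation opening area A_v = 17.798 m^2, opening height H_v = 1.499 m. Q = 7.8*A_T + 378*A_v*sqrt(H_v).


7.8*A_T = 1941.225
sqrt(H_v) = 1.2243
378*A_v*sqrt(H_v) = 8236.9
Q = 1941.225 + 8236.9 = 10178 kW

10178 kW


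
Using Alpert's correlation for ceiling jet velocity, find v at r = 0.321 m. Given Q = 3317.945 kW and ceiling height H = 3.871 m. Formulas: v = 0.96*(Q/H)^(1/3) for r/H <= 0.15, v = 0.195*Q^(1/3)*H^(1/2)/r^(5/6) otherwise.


r/H = 0.321 / 3.871 = 0.082924
r/H <= 0.15, so v = 0.96*(Q/H)^(1/3)
Q/H = 857.13
(Q/H)^(1/3) = 9.4991
v = 0.96 * 9.4991 = 9.1191 m/s

9.1191 m/s


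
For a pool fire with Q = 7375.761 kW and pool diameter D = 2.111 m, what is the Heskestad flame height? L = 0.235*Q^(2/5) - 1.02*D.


Q^(2/5) = 35.247
0.235 * Q^(2/5) = 8.2831
1.02 * D = 2.1532
L = 6.1298 m

6.1298 m


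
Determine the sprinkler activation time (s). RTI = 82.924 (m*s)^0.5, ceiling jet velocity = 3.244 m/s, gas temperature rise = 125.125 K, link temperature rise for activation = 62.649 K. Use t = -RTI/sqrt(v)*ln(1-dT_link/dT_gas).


dT_link/dT_gas = 0.50069
ln(1 - 0.50069) = -0.69453
t = -82.924 / sqrt(3.244) * -0.69453 = 31.977 s

31.977 s


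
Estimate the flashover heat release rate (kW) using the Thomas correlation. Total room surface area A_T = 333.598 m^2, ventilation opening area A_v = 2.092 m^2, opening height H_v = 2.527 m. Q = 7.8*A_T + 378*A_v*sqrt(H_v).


7.8*A_T = 2602.1
sqrt(H_v) = 1.5897
378*A_v*sqrt(H_v) = 1257.1
Q = 2602.1 + 1257.1 = 3859.1 kW

3859.1 kW


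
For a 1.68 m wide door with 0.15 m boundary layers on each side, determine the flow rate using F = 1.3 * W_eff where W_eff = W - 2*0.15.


W_eff = 1.68 - 0.30 = 1.38 m
F = 1.3 * 1.38 = 1.794 persons/s

1.794 persons/s


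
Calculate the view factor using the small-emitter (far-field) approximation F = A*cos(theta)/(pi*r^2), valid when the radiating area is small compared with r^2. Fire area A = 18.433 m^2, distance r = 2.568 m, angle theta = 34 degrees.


cos(34 deg) = 0.82904
pi*r^2 = 20.718
F = 18.433 * 0.82904 / 20.718 = 0.73762

0.73762


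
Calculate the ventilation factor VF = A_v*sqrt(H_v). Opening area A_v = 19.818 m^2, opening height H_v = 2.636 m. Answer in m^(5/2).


sqrt(H_v) = 1.6236
VF = 19.818 * 1.6236 = 32.176 m^(5/2)

32.176 m^(5/2)


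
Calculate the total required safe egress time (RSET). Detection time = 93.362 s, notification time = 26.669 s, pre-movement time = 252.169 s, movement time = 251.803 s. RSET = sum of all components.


Total = 93.362 + 26.669 + 252.169 + 251.803 = 624.003 s

624.003 s


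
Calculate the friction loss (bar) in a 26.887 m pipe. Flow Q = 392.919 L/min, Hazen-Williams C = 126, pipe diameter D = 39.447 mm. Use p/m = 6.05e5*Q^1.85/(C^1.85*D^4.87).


Q^1.85 = 63017
C^1.85 = 7685.7
D^4.87 = 5.9236e+07
p/m = 0.083742 bar/m
p_total = 0.083742 * 26.887 = 2.2516 bar

2.2516 bar


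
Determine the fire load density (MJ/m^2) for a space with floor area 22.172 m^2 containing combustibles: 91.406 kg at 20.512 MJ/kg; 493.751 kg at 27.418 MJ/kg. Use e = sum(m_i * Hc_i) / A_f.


Total energy = 91.406*20.512 + 493.751*27.418
= 1874.920 + 13537.66
= 15412.58 MJ
e = 15412.58 / 22.172 = 695.14 MJ/m^2

695.14 MJ/m^2


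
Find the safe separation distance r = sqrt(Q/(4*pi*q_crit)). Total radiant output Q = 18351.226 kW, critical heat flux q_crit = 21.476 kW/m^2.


4*pi*q_crit = 269.88
Q/(4*pi*q_crit) = 67.999
r = sqrt(67.999) = 8.2461 m

8.2461 m


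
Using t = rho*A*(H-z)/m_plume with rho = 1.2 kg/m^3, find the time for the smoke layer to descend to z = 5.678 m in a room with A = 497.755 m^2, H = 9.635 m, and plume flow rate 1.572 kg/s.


H - z = 3.957 m
t = 1.2 * 497.755 * 3.957 / 1.572 = 1503.5 s

1503.5 s


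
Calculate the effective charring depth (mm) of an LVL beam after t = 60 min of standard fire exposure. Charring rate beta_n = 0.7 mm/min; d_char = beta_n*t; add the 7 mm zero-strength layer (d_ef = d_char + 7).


d_char = 0.7 * 60 = 42 mm
d_ef = 42 + 1.0*7 = 49 mm

49 mm


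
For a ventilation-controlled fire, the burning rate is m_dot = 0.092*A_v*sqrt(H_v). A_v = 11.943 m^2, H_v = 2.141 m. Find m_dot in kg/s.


sqrt(H_v) = 1.4632
m_dot = 0.092 * 11.943 * 1.4632 = 1.6077 kg/s

1.6077 kg/s


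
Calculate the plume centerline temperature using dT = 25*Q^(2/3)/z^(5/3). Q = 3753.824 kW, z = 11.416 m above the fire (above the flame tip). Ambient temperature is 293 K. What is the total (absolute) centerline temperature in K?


Q^(2/3) = 241.54
z^(5/3) = 57.879
dT = 25 * 241.54 / 57.879 = 104.33 K
T = 293 + 104.33 = 397.33 K

397.33 K


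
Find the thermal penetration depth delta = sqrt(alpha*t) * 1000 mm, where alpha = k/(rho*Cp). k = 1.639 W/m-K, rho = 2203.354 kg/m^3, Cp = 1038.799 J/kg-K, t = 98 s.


alpha = 1.639 / (2203.354 * 1038.799) = 7.1608e-07 m^2/s
alpha * t = 7.0176e-05
delta = sqrt(7.0176e-05) * 1000 = 8.3771 mm

8.3771 mm


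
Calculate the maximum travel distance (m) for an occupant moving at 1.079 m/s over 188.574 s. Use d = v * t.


d = 1.079 * 188.574 = 203.47 m

203.47 m


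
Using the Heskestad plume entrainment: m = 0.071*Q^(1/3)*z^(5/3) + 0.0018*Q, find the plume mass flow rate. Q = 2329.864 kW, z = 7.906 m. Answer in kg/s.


Q^(1/3) = 13.257
z^(5/3) = 31.376
First term = 0.071 * 13.257 * 31.376 = 29.532
Second term = 0.0018 * 2329.864 = 4.1938
m = 33.726 kg/s

33.726 kg/s


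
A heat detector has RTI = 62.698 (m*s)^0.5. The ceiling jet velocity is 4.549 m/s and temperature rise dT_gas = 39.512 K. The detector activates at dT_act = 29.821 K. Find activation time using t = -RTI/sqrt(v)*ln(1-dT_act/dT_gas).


dT_act/dT_gas = 0.75473
ln(1 - 0.75473) = -1.4054
t = -62.698 / sqrt(4.549) * -1.4054 = 41.314 s

41.314 s


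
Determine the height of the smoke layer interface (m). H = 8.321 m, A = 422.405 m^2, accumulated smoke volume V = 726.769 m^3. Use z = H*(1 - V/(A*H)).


V/(A*H) = 0.20677
1 - 0.20677 = 0.79323
z = 8.321 * 0.79323 = 6.6004 m

6.6004 m


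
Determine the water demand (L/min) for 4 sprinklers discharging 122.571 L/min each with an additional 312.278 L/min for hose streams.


Sprinkler demand = 4 * 122.571 = 490.284 L/min
Total = 490.284 + 312.278 = 802.562 L/min

802.562 L/min


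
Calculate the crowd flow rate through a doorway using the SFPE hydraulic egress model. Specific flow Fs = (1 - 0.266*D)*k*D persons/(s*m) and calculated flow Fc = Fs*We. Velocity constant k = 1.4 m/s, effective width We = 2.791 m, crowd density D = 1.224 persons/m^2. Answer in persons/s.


1 - 0.266*D = 1 - 0.266*1.224 = 0.67442
Fs = 0.67442 * 1.4 * 1.224 = 1.1557 persons/(s*m)
Fc = 1.1557 * 2.791 = 3.2255 persons/s

3.2255 persons/s


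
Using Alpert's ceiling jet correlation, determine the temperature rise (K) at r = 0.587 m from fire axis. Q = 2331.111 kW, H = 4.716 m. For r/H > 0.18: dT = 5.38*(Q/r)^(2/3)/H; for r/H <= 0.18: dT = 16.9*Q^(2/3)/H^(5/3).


r/H = 0.587 / 4.716 = 0.12447
r/H <= 0.18, so dT = 16.9*Q^(2/3)/H^(5/3)
Q^(2/3) = 175.81
H^(5/3) = 13.262
dT = 16.9 * 175.81 / 13.262 = 224.03 K

224.03 K


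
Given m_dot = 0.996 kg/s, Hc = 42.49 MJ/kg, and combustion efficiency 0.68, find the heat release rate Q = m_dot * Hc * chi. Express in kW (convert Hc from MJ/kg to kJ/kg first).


Hc = 42.49 MJ/kg = 42.49 * 1000 kJ/kg = 42490 kJ/kg
Q = 0.996 kg/s * 42490 kJ/kg * 0.68 = 28778 kW

28778 kW


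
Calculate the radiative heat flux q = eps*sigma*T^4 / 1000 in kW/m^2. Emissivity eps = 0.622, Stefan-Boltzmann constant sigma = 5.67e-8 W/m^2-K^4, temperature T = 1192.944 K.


T^4 = 2.0253e+12
q = 0.622 * 5.67e-8 * 2.0253e+12 / 1000 = 71.426 kW/m^2

71.426 kW/m^2


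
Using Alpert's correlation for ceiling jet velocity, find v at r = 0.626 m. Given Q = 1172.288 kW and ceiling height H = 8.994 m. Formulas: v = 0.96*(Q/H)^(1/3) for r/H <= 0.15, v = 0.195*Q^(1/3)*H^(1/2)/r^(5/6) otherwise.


r/H = 0.626 / 8.994 = 0.069602
r/H <= 0.15, so v = 0.96*(Q/H)^(1/3)
Q/H = 130.34
(Q/H)^(1/3) = 5.0702
v = 0.96 * 5.0702 = 4.8674 m/s

4.8674 m/s


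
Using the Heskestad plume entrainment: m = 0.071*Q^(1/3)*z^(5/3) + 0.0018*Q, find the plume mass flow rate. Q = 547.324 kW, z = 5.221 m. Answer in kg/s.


Q^(1/3) = 8.1799
z^(5/3) = 15.713
First term = 0.071 * 8.1799 * 15.713 = 9.1256
Second term = 0.0018 * 547.324 = 0.98518
m = 10.111 kg/s

10.111 kg/s


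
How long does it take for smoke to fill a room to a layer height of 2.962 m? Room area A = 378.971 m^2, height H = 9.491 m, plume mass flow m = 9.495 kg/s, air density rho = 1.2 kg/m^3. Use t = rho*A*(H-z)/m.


H - z = 6.529 m
t = 1.2 * 378.971 * 6.529 / 9.495 = 312.71 s

312.71 s


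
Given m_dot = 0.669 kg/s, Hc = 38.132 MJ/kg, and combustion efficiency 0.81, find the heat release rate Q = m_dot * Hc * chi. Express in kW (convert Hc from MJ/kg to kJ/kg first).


Hc = 38.132 MJ/kg = 38.132 * 1000 kJ/kg = 38132 kJ/kg
Q = 0.669 kg/s * 38132 kJ/kg * 0.81 = 20663 kW

20663 kW


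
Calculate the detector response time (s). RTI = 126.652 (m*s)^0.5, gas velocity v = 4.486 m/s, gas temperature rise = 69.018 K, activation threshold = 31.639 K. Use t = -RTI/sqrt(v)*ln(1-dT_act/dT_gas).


dT_act/dT_gas = 0.45842
ln(1 - 0.45842) = -0.61326
t = -126.652 / sqrt(4.486) * -0.61326 = 36.671 s

36.671 s


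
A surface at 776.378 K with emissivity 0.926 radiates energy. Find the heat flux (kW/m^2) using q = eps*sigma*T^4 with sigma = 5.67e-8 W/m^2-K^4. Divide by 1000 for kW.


T^4 = 3.6332e+11
q = 0.926 * 5.67e-8 * 3.6332e+11 / 1000 = 19.076 kW/m^2

19.076 kW/m^2


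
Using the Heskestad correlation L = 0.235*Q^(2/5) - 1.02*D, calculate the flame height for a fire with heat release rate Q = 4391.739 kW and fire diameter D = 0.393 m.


Q^(2/5) = 28.645
0.235 * Q^(2/5) = 6.7317
1.02 * D = 0.40086
L = 6.3308 m

6.3308 m


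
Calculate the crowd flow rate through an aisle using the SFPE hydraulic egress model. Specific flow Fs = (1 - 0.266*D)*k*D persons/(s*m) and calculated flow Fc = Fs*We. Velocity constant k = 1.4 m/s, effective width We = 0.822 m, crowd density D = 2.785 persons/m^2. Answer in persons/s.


1 - 0.266*D = 1 - 0.266*2.785 = 0.25919
Fs = 0.25919 * 1.4 * 2.785 = 1.0106 persons/(s*m)
Fc = 1.0106 * 0.822 = 0.83070 persons/s

0.83070 persons/s


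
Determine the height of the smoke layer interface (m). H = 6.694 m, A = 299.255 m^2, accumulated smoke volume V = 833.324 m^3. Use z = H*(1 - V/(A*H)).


V/(A*H) = 0.41599
1 - 0.41599 = 0.58401
z = 6.694 * 0.58401 = 3.9093 m

3.9093 m


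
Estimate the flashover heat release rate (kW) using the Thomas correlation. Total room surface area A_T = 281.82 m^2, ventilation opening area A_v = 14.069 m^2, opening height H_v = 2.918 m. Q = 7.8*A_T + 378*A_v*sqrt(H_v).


7.8*A_T = 2198.196
sqrt(H_v) = 1.7082
378*A_v*sqrt(H_v) = 9084.4
Q = 2198.196 + 9084.4 = 11283 kW

11283 kW


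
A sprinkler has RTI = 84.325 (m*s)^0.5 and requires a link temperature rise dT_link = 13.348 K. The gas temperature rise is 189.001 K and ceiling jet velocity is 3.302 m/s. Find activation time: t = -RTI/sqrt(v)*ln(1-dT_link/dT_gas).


dT_link/dT_gas = 0.070624
ln(1 - 0.070624) = -0.073242
t = -84.325 / sqrt(3.302) * -0.073242 = 3.3988 s

3.3988 s


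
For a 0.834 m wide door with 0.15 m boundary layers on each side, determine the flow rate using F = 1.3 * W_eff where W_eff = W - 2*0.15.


W_eff = 0.834 - 0.30 = 0.534 m
F = 1.3 * 0.534 = 0.69420 persons/s

0.69420 persons/s


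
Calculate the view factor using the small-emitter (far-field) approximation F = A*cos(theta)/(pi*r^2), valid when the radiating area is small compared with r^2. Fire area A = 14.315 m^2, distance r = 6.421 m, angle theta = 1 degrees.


cos(1 deg) = 0.99985
pi*r^2 = 129.53
F = 14.315 * 0.99985 / 129.53 = 0.11050

0.11050


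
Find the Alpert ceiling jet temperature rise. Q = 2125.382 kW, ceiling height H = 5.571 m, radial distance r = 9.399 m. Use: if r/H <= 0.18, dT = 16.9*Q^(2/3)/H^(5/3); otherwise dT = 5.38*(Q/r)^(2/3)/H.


r/H = 9.399 / 5.571 = 1.6871
r/H > 0.18, so dT = 5.38*(Q/r)^(2/3)/H
Q/r = 226.13
(Q/r)^(2/3) = 37.117
dT = 5.38 * 37.117 / 5.571 = 35.844 K

35.844 K


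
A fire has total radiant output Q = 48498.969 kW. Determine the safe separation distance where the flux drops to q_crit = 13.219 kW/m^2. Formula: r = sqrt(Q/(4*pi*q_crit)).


4*pi*q_crit = 166.11
Q/(4*pi*q_crit) = 291.96
r = sqrt(291.96) = 17.087 m

17.087 m


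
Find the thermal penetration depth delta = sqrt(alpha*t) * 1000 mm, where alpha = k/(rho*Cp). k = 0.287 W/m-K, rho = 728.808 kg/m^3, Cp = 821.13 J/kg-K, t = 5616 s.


alpha = 0.287 / (728.808 * 821.13) = 4.7958e-07 m^2/s
alpha * t = 0.0026933
delta = sqrt(0.0026933) * 1000 = 51.897 mm

51.897 mm


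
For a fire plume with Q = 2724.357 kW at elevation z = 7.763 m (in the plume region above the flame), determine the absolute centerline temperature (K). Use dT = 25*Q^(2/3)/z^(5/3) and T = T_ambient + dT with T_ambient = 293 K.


Q^(2/3) = 195.06
z^(5/3) = 30.436
dT = 25 * 195.06 / 30.436 = 160.23 K
T = 293 + 160.23 = 453.23 K

453.23 K


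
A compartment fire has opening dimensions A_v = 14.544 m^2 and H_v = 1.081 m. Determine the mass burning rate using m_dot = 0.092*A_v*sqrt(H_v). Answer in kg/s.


sqrt(H_v) = 1.0397
m_dot = 0.092 * 14.544 * 1.0397 = 1.3912 kg/s

1.3912 kg/s


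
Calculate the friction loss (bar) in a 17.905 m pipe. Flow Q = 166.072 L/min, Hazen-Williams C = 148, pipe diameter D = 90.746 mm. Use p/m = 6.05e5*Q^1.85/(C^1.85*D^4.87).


Q^1.85 = 12810
C^1.85 = 10351
D^4.87 = 3.4247e+09
p/m = 0.00021862 bar/m
p_total = 0.00021862 * 17.905 = 0.0039145 bar

0.0039145 bar


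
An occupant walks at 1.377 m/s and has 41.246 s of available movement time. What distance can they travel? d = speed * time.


d = 1.377 * 41.246 = 56.796 m

56.796 m


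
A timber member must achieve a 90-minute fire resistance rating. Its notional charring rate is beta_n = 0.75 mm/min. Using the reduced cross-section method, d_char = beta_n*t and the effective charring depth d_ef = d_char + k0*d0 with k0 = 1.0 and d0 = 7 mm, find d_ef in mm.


d_char = 0.75 * 90 = 67.5 mm
d_ef = 67.5 + 1.0*7 = 74.5 mm

74.5 mm


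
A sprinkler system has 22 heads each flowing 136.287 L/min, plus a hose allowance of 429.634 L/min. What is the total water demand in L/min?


Sprinkler demand = 22 * 136.287 = 2998.314 L/min
Total = 2998.314 + 429.634 = 3427.948 L/min

3427.948 L/min


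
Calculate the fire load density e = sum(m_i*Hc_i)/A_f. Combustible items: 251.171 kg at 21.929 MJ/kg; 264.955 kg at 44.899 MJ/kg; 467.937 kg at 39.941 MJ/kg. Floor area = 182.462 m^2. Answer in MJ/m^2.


Total energy = 251.171*21.929 + 264.955*44.899 + 467.937*39.941
= 5507.929 + 11896.21 + 18689.87
= 36094.02 MJ
e = 36094.02 / 182.462 = 197.82 MJ/m^2

197.82 MJ/m^2


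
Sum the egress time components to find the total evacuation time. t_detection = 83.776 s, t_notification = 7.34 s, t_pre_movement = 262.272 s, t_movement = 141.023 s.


Total = 83.776 + 7.34 + 262.272 + 141.023 = 494.411 s

494.411 s


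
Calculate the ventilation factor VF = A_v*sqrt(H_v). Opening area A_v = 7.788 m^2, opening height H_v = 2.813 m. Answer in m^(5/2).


sqrt(H_v) = 1.6772
VF = 7.788 * 1.6772 = 13.062 m^(5/2)

13.062 m^(5/2)


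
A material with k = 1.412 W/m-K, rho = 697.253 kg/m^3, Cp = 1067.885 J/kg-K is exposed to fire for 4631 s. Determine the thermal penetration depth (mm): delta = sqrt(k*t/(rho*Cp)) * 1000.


alpha = 1.412 / (697.253 * 1067.885) = 1.8964e-06 m^2/s
alpha * t = 0.0087820
delta = sqrt(0.0087820) * 1000 = 93.712 mm

93.712 mm


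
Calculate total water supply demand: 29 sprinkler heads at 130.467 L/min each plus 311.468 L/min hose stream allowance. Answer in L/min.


Sprinkler demand = 29 * 130.467 = 3783.543 L/min
Total = 3783.543 + 311.468 = 4095.011 L/min

4095.011 L/min


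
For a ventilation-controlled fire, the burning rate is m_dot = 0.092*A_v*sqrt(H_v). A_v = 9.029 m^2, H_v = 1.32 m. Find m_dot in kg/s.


sqrt(H_v) = 1.1489
m_dot = 0.092 * 9.029 * 1.1489 = 0.95436 kg/s

0.95436 kg/s


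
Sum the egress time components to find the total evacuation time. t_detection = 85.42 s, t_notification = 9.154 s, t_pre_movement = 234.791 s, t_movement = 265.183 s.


Total = 85.42 + 9.154 + 234.791 + 265.183 = 594.548 s

594.548 s


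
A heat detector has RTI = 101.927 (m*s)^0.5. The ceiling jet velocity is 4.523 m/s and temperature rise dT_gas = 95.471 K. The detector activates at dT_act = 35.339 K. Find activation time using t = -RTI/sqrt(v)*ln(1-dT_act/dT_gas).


dT_act/dT_gas = 0.37015
ln(1 - 0.37015) = -0.46228
t = -101.927 / sqrt(4.523) * -0.46228 = 22.155 s

22.155 s
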